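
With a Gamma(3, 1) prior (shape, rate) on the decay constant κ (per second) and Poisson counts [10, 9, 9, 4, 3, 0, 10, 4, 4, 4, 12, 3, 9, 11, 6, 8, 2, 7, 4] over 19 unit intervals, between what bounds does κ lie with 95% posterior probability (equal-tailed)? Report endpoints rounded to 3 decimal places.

Posterior: Gamma(3+119, 1+19) = Gamma(122, 20) (shape, rate).
Equal-tailed 95% interval: Gamma(122, 20) quantiles at 0.025 and 0.975.
Posterior mean ≈ 6.100, SD ≈ 0.552; a Normal approximation gives roughly [5.018, 7.182].
Exact: lower = 5.066; upper = 7.229.

[5.066, 7.229]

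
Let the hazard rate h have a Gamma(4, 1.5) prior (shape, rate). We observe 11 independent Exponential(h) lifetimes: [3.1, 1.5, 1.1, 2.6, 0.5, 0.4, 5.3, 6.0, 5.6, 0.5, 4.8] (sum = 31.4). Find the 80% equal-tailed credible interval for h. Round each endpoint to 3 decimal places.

Posterior: Gamma(4+11, 1.5+31.4) = Gamma(15, 32.9) (shape, rate).
Equal-tailed 80% interval: Gamma(15, 32.9) quantiles at 0.1 and 0.9.
Posterior mean ≈ 0.456, SD ≈ 0.118; a Normal approximation gives roughly [0.305, 0.607].
Exact: lower = 0.313; upper = 0.612.

[0.313, 0.612]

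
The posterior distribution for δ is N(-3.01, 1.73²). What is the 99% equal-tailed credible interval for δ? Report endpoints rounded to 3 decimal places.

[-7.466, 1.446]

The posterior is symmetric, so the 99% equal-tailed interval is δ = -3.01 ± z·1.73 with z = 2.576.
Half-width: 2.576 × 1.73 = 4.456.
-3.01 − 4.456 = -7.466; -3.01 + 4.456 = 1.446.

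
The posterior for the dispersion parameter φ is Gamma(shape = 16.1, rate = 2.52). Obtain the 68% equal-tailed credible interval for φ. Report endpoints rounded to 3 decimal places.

[4.821, 7.955]

Posterior: Gamma(shape 16.1, rate 2.52).
Equal-tailed 68% interval: Gamma(16.1, 2.52) quantiles at 0.16 and 0.84.
Posterior mean ≈ 6.389, SD ≈ 1.592; a Normal approximation gives roughly [4.805, 7.972].
Exact: lower = 4.821; upper = 7.955.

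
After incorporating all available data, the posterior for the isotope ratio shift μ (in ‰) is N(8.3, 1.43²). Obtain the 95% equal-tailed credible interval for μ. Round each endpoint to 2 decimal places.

[5.50, 11.10]

The posterior is symmetric, so the 95% equal-tailed interval is μ = 8.3 ± z·1.43 with z = 1.960.
Half-width: 1.960 × 1.43 = 2.80.
8.3 − 2.80 = 5.50; 8.3 + 2.80 = 11.10.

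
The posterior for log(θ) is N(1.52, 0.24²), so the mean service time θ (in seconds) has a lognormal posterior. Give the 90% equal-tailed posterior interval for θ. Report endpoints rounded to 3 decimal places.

[3.081, 6.785]

On the log scale the 90% interval is 1.52 ± 1.645 × 0.24 = [1.1252, 1.9148].
Exponentiate: [e^1.1252, e^1.9148] = [3.081, 6.785].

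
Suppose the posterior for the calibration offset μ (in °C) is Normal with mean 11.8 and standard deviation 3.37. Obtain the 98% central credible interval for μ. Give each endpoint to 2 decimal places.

[3.96, 19.64]

The posterior is symmetric, so the 98% equal-tailed interval is μ = 11.8 ± z·3.37 with z = 2.326.
Half-width: 2.326 × 3.37 = 7.84.
11.8 − 7.84 = 3.96; 11.8 + 7.84 = 19.64.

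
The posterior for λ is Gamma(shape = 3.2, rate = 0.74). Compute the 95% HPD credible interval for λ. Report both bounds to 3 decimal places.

[0.508, 9.077]

The posterior is unimodal and skewed, so the HPD interval has equal density at both endpoints and is the shortest 95% interval.
Solving f(0.508) = f(9.077) with F(9.077) − F(0.508) = 0.95 gives [0.508, 9.077].
For comparison, the equal-tailed interval is [0.955, 10.189]; the HPD is narrower and shifted toward the mode.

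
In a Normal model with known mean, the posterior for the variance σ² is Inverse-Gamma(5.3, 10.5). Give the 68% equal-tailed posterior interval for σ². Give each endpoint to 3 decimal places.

[1.397, 3.408]

Inverse-Gamma(5.3, 10.5) quantiles: F⁻¹(0.16) and F⁻¹(0.84).
Equivalently, 1/σ² ~ Gamma(5.3, rate = 10.5); invert its 0.84 and 0.16 quantiles.
Posterior mean ≈ 2.442, SD ≈ 1.344; a Normal approximation gives roughly [1.105, 3.779].
Exact: lower = 1.397; upper = 3.408.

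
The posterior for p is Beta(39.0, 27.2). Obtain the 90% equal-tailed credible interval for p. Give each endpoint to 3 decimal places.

[0.489, 0.686]

Posterior: Beta(39.0, 27.2).
Equal-tailed 90% interval: the 0.05 and 0.95 quantiles of Beta(39.0, 27.2).
Posterior mean ≈ 0.589, SD ≈ 0.060; a Normal approximation gives roughly [0.490, 0.688].
Exact: F⁻¹(0.05) = 0.489; F⁻¹(0.95) = 0.686.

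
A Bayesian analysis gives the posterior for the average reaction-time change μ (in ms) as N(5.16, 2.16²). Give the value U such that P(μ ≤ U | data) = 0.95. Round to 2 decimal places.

8.71

Need U with P(μ ≤ U) = 0.95: U = 5.16 + z_{0.05}·2.16.
z = 1.645; U = 5.16 + 1.645 × 2.16 = 8.71.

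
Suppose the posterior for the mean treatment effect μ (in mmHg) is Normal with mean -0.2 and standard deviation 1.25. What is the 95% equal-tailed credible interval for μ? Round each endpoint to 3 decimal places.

The posterior is symmetric, so the 95% equal-tailed interval is μ = -0.2 ± z·1.25 with z = 1.960.
Half-width: 1.960 × 1.25 = 2.450.
-0.2 − 2.450 = -2.650; -0.2 + 2.450 = 2.250.

[-2.650, 2.250]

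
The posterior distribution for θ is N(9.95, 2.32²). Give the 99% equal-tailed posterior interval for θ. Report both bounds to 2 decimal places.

[3.97, 15.93]

The posterior is symmetric, so the 99% equal-tailed interval is θ = 9.95 ± z·2.32 with z = 2.576.
Half-width: 2.576 × 2.32 = 5.98.
9.95 − 5.98 = 3.97; 9.95 + 5.98 = 15.93.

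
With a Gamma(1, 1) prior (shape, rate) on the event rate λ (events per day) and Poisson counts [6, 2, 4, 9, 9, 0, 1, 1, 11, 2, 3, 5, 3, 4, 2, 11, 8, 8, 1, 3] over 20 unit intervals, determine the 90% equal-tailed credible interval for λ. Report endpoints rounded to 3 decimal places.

Posterior: Gamma(1+93, 1+20) = Gamma(94, 21) (shape, rate).
Equal-tailed 90% interval: Gamma(94, 21) quantiles at 0.05 and 0.95.
Posterior mean ≈ 4.476, SD ≈ 0.462; a Normal approximation gives roughly [3.717, 5.236].
Exact: lower = 3.745; upper = 5.262.

[3.745, 5.262]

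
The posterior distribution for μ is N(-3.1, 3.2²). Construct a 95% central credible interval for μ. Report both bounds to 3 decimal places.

The posterior is symmetric, so the 95% equal-tailed interval is μ = -3.1 ± z·3.2 with z = 1.960.
Half-width: 1.960 × 3.2 = 6.272.
-3.1 − 6.272 = -9.372; -3.1 + 6.272 = 3.172.

[-9.372, 3.172]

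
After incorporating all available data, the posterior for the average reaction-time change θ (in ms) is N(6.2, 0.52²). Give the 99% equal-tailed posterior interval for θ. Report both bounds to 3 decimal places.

[4.861, 7.539]

The posterior is symmetric, so the 99% equal-tailed interval is θ = 6.2 ± z·0.52 with z = 2.576.
Half-width: 2.576 × 0.52 = 1.339.
6.2 − 1.339 = 4.861; 6.2 + 1.339 = 7.539.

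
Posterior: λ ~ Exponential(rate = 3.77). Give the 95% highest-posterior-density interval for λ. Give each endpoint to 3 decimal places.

[0.000, 0.795]

The exponential density is strictly decreasing on [0, ∞), so the HPD interval is anchored at 0: [0, q] with P(λ ≤ q) = 0.95.
q = −ln(1 − 0.95) / 3.77 = 2.9957 / 3.77 = 0.795.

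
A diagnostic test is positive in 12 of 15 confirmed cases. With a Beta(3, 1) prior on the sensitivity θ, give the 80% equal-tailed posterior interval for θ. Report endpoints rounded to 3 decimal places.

Posterior: Beta(3+12, 1+3) = Beta(15, 4).
Equal-tailed 80% interval: the 0.1 and 0.9 quantiles of Beta(15, 4).
Posterior mean ≈ 0.789, SD ≈ 0.091; a Normal approximation gives roughly [0.673, 0.906].
Exact: F⁻¹(0.1) = 0.666; F⁻¹(0.9) = 0.899.

[0.666, 0.899]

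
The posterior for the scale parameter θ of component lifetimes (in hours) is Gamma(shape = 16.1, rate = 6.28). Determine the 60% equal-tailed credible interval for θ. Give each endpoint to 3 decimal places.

[2.016, 3.080]

Posterior: Gamma(shape 16.1, rate 6.28).
Equal-tailed 60% interval: Gamma(16.1, 6.28) quantiles at 0.2 and 0.8.
Posterior mean ≈ 2.564, SD ≈ 0.639; a Normal approximation gives roughly [2.026, 3.101].
Exact: lower = 2.016; upper = 3.080.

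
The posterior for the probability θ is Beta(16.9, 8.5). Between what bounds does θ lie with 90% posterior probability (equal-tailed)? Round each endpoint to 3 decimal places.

[0.507, 0.809]

Posterior: Beta(16.9, 8.5).
Equal-tailed 90% interval: the 0.05 and 0.95 quantiles of Beta(16.9, 8.5).
Posterior mean ≈ 0.665, SD ≈ 0.092; a Normal approximation gives roughly [0.514, 0.816].
Exact: F⁻¹(0.05) = 0.507; F⁻¹(0.95) = 0.809.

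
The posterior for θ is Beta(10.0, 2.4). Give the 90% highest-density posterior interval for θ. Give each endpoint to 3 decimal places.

[0.646, 0.975]

The posterior is unimodal and skewed, so the HPD interval has equal density at both endpoints and is the shortest 90% interval.
Solving f(0.646) = f(0.975) with F(0.975) − F(0.646) = 0.90 gives [0.646, 0.975].
For comparison, the equal-tailed interval is [0.603, 0.952]; the HPD is narrower and shifted toward the mode.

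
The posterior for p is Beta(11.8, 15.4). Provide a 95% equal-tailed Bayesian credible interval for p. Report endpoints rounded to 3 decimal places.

[0.257, 0.620]

Posterior: Beta(11.8, 15.4).
Equal-tailed 95% interval: the 0.025 and 0.975 quantiles of Beta(11.8, 15.4).
Posterior mean ≈ 0.434, SD ≈ 0.093; a Normal approximation gives roughly [0.251, 0.617].
Exact: F⁻¹(0.025) = 0.257; F⁻¹(0.975) = 0.620.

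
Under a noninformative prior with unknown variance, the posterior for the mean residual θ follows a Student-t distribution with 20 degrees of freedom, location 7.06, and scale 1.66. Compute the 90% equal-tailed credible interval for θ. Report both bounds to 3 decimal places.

The t_20 distribution is symmetric; the 90% interval is 7.06 ± t·1.66 with t_{0.95,20} = 1.725.
Half-width: 1.725 × 1.66 = 2.863.
7.06 − 2.863 = 4.197; 7.06 + 2.863 = 9.923.

[4.197, 9.923]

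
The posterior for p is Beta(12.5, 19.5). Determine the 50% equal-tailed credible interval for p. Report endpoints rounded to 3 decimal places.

[0.331, 0.448]

Posterior: Beta(12.5, 19.5).
Equal-tailed 50% interval: the 0.25 and 0.75 quantiles of Beta(12.5, 19.5).
Posterior mean ≈ 0.391, SD ≈ 0.085; a Normal approximation gives roughly [0.333, 0.448].
Exact: F⁻¹(0.25) = 0.331; F⁻¹(0.75) = 0.448.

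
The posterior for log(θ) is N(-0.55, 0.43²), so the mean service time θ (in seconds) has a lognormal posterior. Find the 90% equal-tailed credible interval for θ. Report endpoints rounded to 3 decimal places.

On the log scale the 90% interval is -0.55 ± 1.645 × 0.43 = [-1.2573, 0.1573].
Exponentiate: [e^-1.2573, e^0.1573] = [0.284, 1.170].

[0.284, 1.170]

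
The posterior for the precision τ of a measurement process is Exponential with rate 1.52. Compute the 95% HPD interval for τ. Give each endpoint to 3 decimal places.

[0.000, 1.971]

The exponential density is strictly decreasing on [0, ∞), so the HPD interval is anchored at 0: [0, q] with P(τ ≤ q) = 0.95.
q = −ln(1 − 0.95) / 1.52 = 2.9957 / 1.52 = 1.971.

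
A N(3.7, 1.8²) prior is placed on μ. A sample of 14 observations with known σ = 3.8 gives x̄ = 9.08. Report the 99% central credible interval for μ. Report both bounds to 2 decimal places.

Posterior precision = 1/1.8² + 14/3.8² = 0.3086 + 0.9695 = 1.2782, so posterior SD = 0.8845.
Posterior mean = (3.7/1.8² + 14·9.08/3.8²) / 1.2782 = 7.7809.
Interval: 7.7809 ± 2.576 × 0.8845 → [5.50, 10.06].

[5.50, 10.06]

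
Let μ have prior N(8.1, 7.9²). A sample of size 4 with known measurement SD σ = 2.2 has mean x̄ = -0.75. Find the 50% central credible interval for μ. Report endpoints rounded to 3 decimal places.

Posterior precision = 1/7.9² + 4/2.2² = 0.0160 + 0.8264 = 0.8425, so posterior SD = 1.0895.
Posterior mean = (8.1/7.9² + 4·-0.75/2.2²) / 0.8425 = -0.5817.
Interval: -0.5817 ± 0.674 × 1.0895 → [-1.317, 0.153].

[-1.317, 0.153]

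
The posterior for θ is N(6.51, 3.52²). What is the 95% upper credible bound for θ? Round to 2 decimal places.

12.30

Need U with P(θ ≤ U) = 0.95: U = 6.51 + z_{0.05}·3.52.
z = 1.645; U = 6.51 + 1.645 × 3.52 = 12.30.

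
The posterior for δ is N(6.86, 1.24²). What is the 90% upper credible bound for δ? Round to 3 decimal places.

Need U with P(δ ≤ U) = 0.90: U = 6.86 + z_{0.1}·1.24.
z = 1.282; U = 6.86 + 1.282 × 1.24 = 8.449.

8.449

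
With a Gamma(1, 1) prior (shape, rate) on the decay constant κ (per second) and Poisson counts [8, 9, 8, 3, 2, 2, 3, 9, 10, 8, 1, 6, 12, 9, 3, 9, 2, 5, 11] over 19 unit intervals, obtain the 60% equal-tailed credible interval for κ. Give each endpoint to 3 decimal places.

Posterior: Gamma(1+120, 1+19) = Gamma(121, 20) (shape, rate).
Equal-tailed 60% interval: Gamma(121, 20) quantiles at 0.2 and 0.8.
Posterior mean ≈ 6.050, SD ≈ 0.550; a Normal approximation gives roughly [5.587, 6.513].
Exact: lower = 5.583; upper = 6.507.

[5.583, 6.507]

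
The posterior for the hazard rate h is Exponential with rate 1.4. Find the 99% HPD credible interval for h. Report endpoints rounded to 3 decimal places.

The exponential density is strictly decreasing on [0, ∞), so the HPD interval is anchored at 0: [0, q] with P(h ≤ q) = 0.99.
q = −ln(1 − 0.99) / 1.4 = 4.6052 / 1.4 = 3.289.

[0.000, 3.289]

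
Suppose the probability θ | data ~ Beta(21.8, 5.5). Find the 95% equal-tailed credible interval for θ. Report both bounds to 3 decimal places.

Posterior: Beta(21.8, 5.5).
Equal-tailed 95% interval: the 0.025 and 0.975 quantiles of Beta(21.8, 5.5).
Posterior mean ≈ 0.799, SD ≈ 0.075; a Normal approximation gives roughly [0.651, 0.946].
Exact: F⁻¹(0.025) = 0.632; F⁻¹(0.975) = 0.924.

[0.632, 0.924]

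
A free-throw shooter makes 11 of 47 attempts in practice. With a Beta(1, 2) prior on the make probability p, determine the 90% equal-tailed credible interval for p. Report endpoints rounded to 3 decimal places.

Posterior: Beta(1+11, 2+36) = Beta(12, 38).
Equal-tailed 90% interval: the 0.05 and 0.95 quantiles of Beta(12, 38).
Posterior mean ≈ 0.240, SD ≈ 0.060; a Normal approximation gives roughly [0.142, 0.338].
Exact: F⁻¹(0.05) = 0.148; F⁻¹(0.95) = 0.344.

[0.148, 0.344]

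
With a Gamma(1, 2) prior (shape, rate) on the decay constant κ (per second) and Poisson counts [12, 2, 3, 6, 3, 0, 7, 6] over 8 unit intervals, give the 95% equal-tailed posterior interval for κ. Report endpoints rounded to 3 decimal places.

Posterior: Gamma(1+39, 2+8) = Gamma(40, 10) (shape, rate).
Equal-tailed 95% interval: Gamma(40, 10) quantiles at 0.025 and 0.975.
Posterior mean ≈ 4.000, SD ≈ 0.632; a Normal approximation gives roughly [2.760, 5.240].
Exact: lower = 2.858; upper = 5.331.

[2.858, 5.331]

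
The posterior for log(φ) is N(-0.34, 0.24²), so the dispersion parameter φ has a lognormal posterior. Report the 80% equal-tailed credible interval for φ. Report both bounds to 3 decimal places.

[0.523, 0.968]

On the log scale the 80% interval is -0.34 ± 1.282 × 0.24 = [-0.6476, -0.0324].
Exponentiate: [e^-0.6476, e^-0.0324] = [0.523, 0.968].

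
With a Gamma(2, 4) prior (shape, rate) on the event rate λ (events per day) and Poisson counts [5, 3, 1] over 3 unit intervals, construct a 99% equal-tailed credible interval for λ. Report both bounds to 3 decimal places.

Posterior: Gamma(2+9, 4+3) = Gamma(11, 7) (shape, rate).
Equal-tailed 99% interval: Gamma(11, 7) quantiles at 0.005 and 0.995.
Posterior mean ≈ 1.571, SD ≈ 0.474; a Normal approximation gives roughly [0.351, 2.792].
Exact: lower = 0.617; upper = 3.057.

[0.617, 3.057]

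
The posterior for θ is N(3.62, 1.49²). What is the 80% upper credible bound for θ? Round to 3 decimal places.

4.874

Need U with P(θ ≤ U) = 0.80: U = 3.62 + z_{0.2}·1.49.
z = 0.842; U = 3.62 + 0.842 × 1.49 = 4.874.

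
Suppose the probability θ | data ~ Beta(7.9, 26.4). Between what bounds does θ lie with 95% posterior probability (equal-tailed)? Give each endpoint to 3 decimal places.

[0.108, 0.383]

Posterior: Beta(7.9, 26.4).
Equal-tailed 95% interval: the 0.025 and 0.975 quantiles of Beta(7.9, 26.4).
Posterior mean ≈ 0.230, SD ≈ 0.071; a Normal approximation gives roughly [0.091, 0.369].
Exact: F⁻¹(0.025) = 0.108; F⁻¹(0.975) = 0.383.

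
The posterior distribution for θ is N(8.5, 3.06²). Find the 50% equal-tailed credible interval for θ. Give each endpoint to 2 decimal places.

The posterior is symmetric, so the 50% equal-tailed interval is θ = 8.5 ± z·3.06 with z = 0.674.
Half-width: 0.674 × 3.06 = 2.06.
8.5 − 2.06 = 6.44; 8.5 + 2.06 = 10.56.

[6.44, 10.56]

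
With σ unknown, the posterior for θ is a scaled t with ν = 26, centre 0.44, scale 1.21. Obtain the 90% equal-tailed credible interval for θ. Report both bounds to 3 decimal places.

The t_26 distribution is symmetric; the 90% interval is 0.44 ± t·1.21 with t_{0.95,26} = 1.706.
Half-width: 1.706 × 1.21 = 2.064.
0.44 − 2.064 = -1.624; 0.44 + 2.064 = 2.504.

[-1.624, 2.504]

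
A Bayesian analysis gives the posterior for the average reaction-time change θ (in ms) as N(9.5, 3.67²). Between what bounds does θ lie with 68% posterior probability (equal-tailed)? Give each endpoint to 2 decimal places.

The posterior is symmetric, so the 68% equal-tailed interval is θ = 9.5 ± z·3.67 with z = 0.994.
Half-width: 0.994 × 3.67 = 3.65.
9.5 − 3.65 = 5.85; 9.5 + 3.65 = 13.15.

[5.85, 13.15]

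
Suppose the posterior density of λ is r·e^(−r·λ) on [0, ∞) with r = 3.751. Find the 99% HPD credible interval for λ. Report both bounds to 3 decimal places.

[0.000, 1.228]

The exponential density is strictly decreasing on [0, ∞), so the HPD interval is anchored at 0: [0, q] with P(λ ≤ q) = 0.99.
q = −ln(1 − 0.99) / 3.751 = 4.6052 / 3.751 = 1.228.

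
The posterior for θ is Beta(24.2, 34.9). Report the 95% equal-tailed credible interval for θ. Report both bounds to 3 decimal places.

Posterior: Beta(24.2, 34.9).
Equal-tailed 95% interval: the 0.025 and 0.975 quantiles of Beta(24.2, 34.9).
Posterior mean ≈ 0.409, SD ≈ 0.063; a Normal approximation gives roughly [0.285, 0.534].
Exact: F⁻¹(0.025) = 0.289; F⁻¹(0.975) = 0.536.

[0.289, 0.536]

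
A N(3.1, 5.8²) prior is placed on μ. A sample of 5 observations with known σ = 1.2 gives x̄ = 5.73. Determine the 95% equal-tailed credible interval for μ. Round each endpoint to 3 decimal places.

Posterior precision = 1/5.8² + 5/1.2² = 0.0297 + 3.4722 = 3.5019, so posterior SD = 0.5344.
Posterior mean = (3.1/5.8² + 5·5.73/1.2²) / 3.5019 = 5.7077.
Interval: 5.7077 ± 1.960 × 0.5344 → [4.660, 6.755].

[4.660, 6.755]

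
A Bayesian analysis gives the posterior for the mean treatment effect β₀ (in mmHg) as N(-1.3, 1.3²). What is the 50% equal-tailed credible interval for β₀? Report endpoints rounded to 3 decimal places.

The posterior is symmetric, so the 50% equal-tailed interval is β₀ = -1.3 ± z·1.3 with z = 0.674.
Half-width: 0.674 × 1.3 = 0.877.
-1.3 − 0.877 = -2.177; -1.3 + 0.877 = -0.423.

[-2.177, -0.423]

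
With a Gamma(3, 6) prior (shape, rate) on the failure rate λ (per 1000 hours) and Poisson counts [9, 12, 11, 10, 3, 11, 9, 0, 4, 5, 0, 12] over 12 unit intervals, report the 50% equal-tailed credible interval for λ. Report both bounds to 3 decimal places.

Posterior: Gamma(3+86, 6+12) = Gamma(89, 18) (shape, rate).
Equal-tailed 50% interval: Gamma(89, 18) quantiles at 0.25 and 0.75.
Posterior mean ≈ 4.944, SD ≈ 0.524; a Normal approximation gives roughly [4.591, 5.298].
Exact: lower = 4.582; upper = 5.287.

[4.582, 5.287]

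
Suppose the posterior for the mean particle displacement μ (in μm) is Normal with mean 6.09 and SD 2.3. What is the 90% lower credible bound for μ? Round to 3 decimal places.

Need L with P(μ ≥ L) = 0.90: L = 6.09 − z_{0.1}·2.3.
z = 1.282; L = 6.09 − 1.282 × 2.3 = 3.142.

3.142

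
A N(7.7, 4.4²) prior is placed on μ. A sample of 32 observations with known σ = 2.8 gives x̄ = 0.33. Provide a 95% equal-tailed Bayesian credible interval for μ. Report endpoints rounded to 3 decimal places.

Posterior precision = 1/4.4² + 32/2.8² = 0.0517 + 4.0816 = 4.1333, so posterior SD = 0.4919.
Posterior mean = (7.7/4.4² + 32·0.33/2.8²) / 4.1333 = 0.4221.
Interval: 0.4221 ± 1.960 × 0.4919 → [-0.542, 1.386].

[-0.542, 1.386]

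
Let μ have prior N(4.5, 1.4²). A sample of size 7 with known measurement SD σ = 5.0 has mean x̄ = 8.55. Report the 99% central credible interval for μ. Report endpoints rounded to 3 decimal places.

Posterior precision = 1/1.4² + 7/5.0² = 0.5102 + 0.2800 = 0.7902, so posterior SD = 1.1249.
Posterior mean = (4.5/1.4² + 7·8.55/5.0²) / 0.7902 = 5.9351.
Interval: 5.9351 ± 2.576 × 1.1249 → [3.037, 8.833].

[3.037, 8.833]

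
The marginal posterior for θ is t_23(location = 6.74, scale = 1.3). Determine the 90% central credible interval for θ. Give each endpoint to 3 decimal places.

[4.512, 8.968]

The t_23 distribution is symmetric; the 90% interval is 6.74 ± t·1.3 with t_{0.95,23} = 1.714.
Half-width: 1.714 × 1.3 = 2.228.
6.74 − 2.228 = 4.512; 6.74 + 2.228 = 8.968.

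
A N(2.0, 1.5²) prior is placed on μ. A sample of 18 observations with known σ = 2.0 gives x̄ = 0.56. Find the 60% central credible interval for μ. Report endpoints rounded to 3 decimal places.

Posterior precision = 1/1.5² + 18/2.0² = 0.4444 + 4.5000 = 4.9444, so posterior SD = 0.4497.
Posterior mean = (2.0/1.5² + 18·0.56/2.0²) / 4.9444 = 0.6894.
Interval: 0.6894 ± 0.842 × 0.4497 → [0.311, 1.068].

[0.311, 1.068]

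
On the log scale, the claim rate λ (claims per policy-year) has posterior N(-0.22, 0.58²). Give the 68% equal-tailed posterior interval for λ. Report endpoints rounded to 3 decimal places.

On the log scale the 68% interval is -0.22 ± 0.994 × 0.58 = [-0.7968, 0.3568].
Exponentiate: [e^-0.7968, e^0.3568] = [0.451, 1.429].

[0.451, 1.429]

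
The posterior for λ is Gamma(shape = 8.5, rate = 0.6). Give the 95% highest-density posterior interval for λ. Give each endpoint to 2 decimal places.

[5.49, 23.85]

The posterior is unimodal and skewed, so the HPD interval has equal density at both endpoints and is the shortest 95% interval.
Solving f(5.49) = f(23.85) with F(23.85) − F(5.49) = 0.95 gives [5.49, 23.85].
For comparison, the equal-tailed interval is [6.30, 25.16]; the HPD is narrower and shifted toward the mode.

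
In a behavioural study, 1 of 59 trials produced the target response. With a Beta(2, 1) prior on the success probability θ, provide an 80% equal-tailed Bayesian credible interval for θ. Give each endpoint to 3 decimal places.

[0.018, 0.085]

Posterior: Beta(2+1, 1+58) = Beta(3, 59).
Equal-tailed 80% interval: the 0.1 and 0.9 quantiles of Beta(3, 59).
Posterior mean ≈ 0.048, SD ≈ 0.027; a Normal approximation gives roughly [0.014, 0.083].
Exact: F⁻¹(0.1) = 0.018; F⁻¹(0.9) = 0.085.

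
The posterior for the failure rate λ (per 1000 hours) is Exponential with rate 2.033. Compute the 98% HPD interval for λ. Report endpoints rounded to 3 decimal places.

[0.000, 1.924]

The exponential density is strictly decreasing on [0, ∞), so the HPD interval is anchored at 0: [0, q] with P(λ ≤ q) = 0.98.
q = −ln(1 − 0.98) / 2.033 = 3.9120 / 2.033 = 1.924.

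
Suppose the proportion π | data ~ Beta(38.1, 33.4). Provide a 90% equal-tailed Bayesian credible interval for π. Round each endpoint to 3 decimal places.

[0.436, 0.629]

Posterior: Beta(38.1, 33.4).
Equal-tailed 90% interval: the 0.05 and 0.95 quantiles of Beta(38.1, 33.4).
Posterior mean ≈ 0.533, SD ≈ 0.059; a Normal approximation gives roughly [0.436, 0.629].
Exact: F⁻¹(0.05) = 0.436; F⁻¹(0.95) = 0.629.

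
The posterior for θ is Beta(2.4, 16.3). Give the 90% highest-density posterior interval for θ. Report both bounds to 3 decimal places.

[0.014, 0.238]

The posterior is unimodal and skewed, so the HPD interval has equal density at both endpoints and is the shortest 90% interval.
Solving f(0.014) = f(0.238) with F(0.238) − F(0.014) = 0.90 gives [0.014, 0.238].
For comparison, the equal-tailed interval is [0.031, 0.272]; the HPD is narrower and shifted toward the mode.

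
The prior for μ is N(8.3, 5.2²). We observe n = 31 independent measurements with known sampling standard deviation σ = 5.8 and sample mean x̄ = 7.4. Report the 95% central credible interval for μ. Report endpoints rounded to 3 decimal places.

[5.433, 9.437]

Posterior precision = 1/5.2² + 31/5.8² = 0.0370 + 0.9215 = 0.9585, so posterior SD = 1.0214.
Posterior mean = (8.3/5.2² + 31·7.4/5.8²) / 0.9585 = 7.4347.
Interval: 7.4347 ± 1.960 × 1.0214 → [5.433, 9.437].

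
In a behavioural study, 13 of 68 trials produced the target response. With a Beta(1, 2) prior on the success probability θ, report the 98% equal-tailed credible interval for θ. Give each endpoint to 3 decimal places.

Posterior: Beta(1+13, 2+55) = Beta(14, 57).
Equal-tailed 98% interval: the 0.01 and 0.99 quantiles of Beta(14, 57).
Posterior mean ≈ 0.197, SD ≈ 0.047; a Normal approximation gives roughly [0.088, 0.306].
Exact: F⁻¹(0.01) = 0.102; F⁻¹(0.99) = 0.318.

[0.102, 0.318]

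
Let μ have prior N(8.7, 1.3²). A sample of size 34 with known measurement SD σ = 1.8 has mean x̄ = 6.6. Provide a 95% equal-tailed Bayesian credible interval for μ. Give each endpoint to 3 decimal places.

Posterior precision = 1/1.3² + 34/1.8² = 0.5917 + 10.4938 = 11.0855, so posterior SD = 0.3003.
Posterior mean = (8.7/1.3² + 34·6.6/1.8²) / 11.0855 = 6.7121.
Interval: 6.7121 ± 1.960 × 0.3003 → [6.123, 7.301].

[6.123, 7.301]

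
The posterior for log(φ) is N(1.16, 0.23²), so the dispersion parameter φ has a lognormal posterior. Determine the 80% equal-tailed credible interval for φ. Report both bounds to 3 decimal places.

On the log scale the 80% interval is 1.16 ± 1.282 × 0.23 = [0.8652, 1.4548].
Exponentiate: [e^0.8652, e^1.4548] = [2.376, 4.283].

[2.376, 4.283]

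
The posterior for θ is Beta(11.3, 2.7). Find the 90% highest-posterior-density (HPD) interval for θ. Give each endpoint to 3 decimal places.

The posterior is unimodal and skewed, so the HPD interval has equal density at both endpoints and is the shortest 90% interval.
Solving f(0.655) = f(0.968) with F(0.968) − F(0.655) = 0.90 gives [0.655, 0.968].
For comparison, the equal-tailed interval is [0.617, 0.946]; the HPD is narrower and shifted toward the mode.

[0.655, 0.968]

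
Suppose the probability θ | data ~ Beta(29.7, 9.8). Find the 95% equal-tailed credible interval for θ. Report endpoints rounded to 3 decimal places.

Posterior: Beta(29.7, 9.8).
Equal-tailed 95% interval: the 0.025 and 0.975 quantiles of Beta(29.7, 9.8).
Posterior mean ≈ 0.752, SD ≈ 0.068; a Normal approximation gives roughly [0.619, 0.885].
Exact: F⁻¹(0.025) = 0.608; F⁻¹(0.975) = 0.872.

[0.608, 0.872]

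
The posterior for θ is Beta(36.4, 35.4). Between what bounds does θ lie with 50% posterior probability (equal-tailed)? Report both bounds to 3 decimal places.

[0.467, 0.547]

Posterior: Beta(36.4, 35.4).
Equal-tailed 50% interval: the 0.25 and 0.75 quantiles of Beta(36.4, 35.4).
Posterior mean ≈ 0.507, SD ≈ 0.059; a Normal approximation gives roughly [0.467, 0.546].
Exact: F⁻¹(0.25) = 0.467; F⁻¹(0.75) = 0.547.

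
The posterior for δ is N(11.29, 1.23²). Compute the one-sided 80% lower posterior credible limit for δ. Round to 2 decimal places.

Need L with P(δ ≥ L) = 0.80: L = 11.29 − z_{0.2}·1.23.
z = 0.842; L = 11.29 − 0.842 × 1.23 = 10.25.

10.25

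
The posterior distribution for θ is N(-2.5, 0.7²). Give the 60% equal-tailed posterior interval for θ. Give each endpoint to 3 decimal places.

[-3.089, -1.911]

The posterior is symmetric, so the 60% equal-tailed interval is θ = -2.5 ± z·0.7 with z = 0.842.
Half-width: 0.842 × 0.7 = 0.589.
-2.5 − 0.589 = -3.089; -2.5 + 0.589 = -1.911.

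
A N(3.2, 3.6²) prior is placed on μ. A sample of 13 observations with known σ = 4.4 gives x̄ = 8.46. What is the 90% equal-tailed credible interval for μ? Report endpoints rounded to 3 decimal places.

Posterior precision = 1/3.6² + 13/4.4² = 0.0772 + 0.6715 = 0.7486, so posterior SD = 1.1557.
Posterior mean = (3.2/3.6² + 13·8.46/4.4²) / 0.7486 = 7.9179.
Interval: 7.9179 ± 1.645 × 1.1557 → [6.017, 9.819].

[6.017, 9.819]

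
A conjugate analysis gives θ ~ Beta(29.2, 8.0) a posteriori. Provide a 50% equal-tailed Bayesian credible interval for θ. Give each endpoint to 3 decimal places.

Posterior: Beta(29.2, 8.0).
Equal-tailed 50% interval: the 0.25 and 0.75 quantiles of Beta(29.2, 8.0).
Posterior mean ≈ 0.785, SD ≈ 0.066; a Normal approximation gives roughly [0.740, 0.830].
Exact: F⁻¹(0.25) = 0.743; F⁻¹(0.75) = 0.833.

[0.743, 0.833]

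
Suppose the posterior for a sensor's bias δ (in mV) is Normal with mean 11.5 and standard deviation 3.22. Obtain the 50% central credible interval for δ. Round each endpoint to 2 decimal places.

[9.33, 13.67]

The posterior is symmetric, so the 50% equal-tailed interval is δ = 11.5 ± z·3.22 with z = 0.674.
Half-width: 0.674 × 3.22 = 2.17.
11.5 − 2.17 = 9.33; 11.5 + 2.17 = 13.67.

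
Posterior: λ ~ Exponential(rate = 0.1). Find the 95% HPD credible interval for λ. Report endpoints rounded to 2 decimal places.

The exponential density is strictly decreasing on [0, ∞), so the HPD interval is anchored at 0: [0, q] with P(λ ≤ q) = 0.95.
q = −ln(1 − 0.95) / 0.1 = 2.9957 / 0.1 = 29.96.

[0.00, 29.96]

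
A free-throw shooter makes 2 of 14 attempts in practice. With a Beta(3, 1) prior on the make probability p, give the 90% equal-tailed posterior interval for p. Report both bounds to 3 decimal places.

[0.124, 0.461]

Posterior: Beta(3+2, 1+12) = Beta(5, 13).
Equal-tailed 90% interval: the 0.05 and 0.95 quantiles of Beta(5, 13).
Posterior mean ≈ 0.278, SD ≈ 0.103; a Normal approximation gives roughly [0.109, 0.447].
Exact: F⁻¹(0.05) = 0.124; F⁻¹(0.95) = 0.461.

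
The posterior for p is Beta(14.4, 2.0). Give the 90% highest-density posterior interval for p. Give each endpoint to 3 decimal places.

[0.766, 0.993]

The posterior is unimodal and skewed, so the HPD interval has equal density at both endpoints and is the shortest 90% interval.
Solving f(0.766) = f(0.993) with F(0.993) − F(0.766) = 0.90 gives [0.766, 0.993].
For comparison, the equal-tailed interval is [0.727, 0.976]; the HPD is narrower and shifted toward the mode.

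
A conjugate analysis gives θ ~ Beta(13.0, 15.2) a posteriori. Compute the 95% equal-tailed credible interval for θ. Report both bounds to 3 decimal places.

Posterior: Beta(13.0, 15.2).
Equal-tailed 95% interval: the 0.025 and 0.975 quantiles of Beta(13.0, 15.2).
Posterior mean ≈ 0.461, SD ≈ 0.092; a Normal approximation gives roughly [0.280, 0.642].
Exact: F⁻¹(0.025) = 0.284; F⁻¹(0.975) = 0.643.

[0.284, 0.643]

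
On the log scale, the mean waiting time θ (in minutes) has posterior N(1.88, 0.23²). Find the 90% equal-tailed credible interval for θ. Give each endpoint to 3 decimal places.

[4.489, 9.567]

On the log scale the 90% interval is 1.88 ± 1.645 × 0.23 = [1.5017, 2.2583].
Exponentiate: [e^1.5017, e^2.2583] = [4.489, 9.567].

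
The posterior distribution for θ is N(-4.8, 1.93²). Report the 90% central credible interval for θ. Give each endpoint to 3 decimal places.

[-7.975, -1.625]

The posterior is symmetric, so the 90% equal-tailed interval is θ = -4.8 ± z·1.93 with z = 1.645.
Half-width: 1.645 × 1.93 = 3.175.
-4.8 − 3.175 = -7.975; -4.8 + 3.175 = -1.625.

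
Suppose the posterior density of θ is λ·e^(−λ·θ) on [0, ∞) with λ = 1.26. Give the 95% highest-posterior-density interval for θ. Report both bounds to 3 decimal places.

The exponential density is strictly decreasing on [0, ∞), so the HPD interval is anchored at 0: [0, q] with P(θ ≤ q) = 0.95.
q = −ln(1 − 0.95) / 1.26 = 2.9957 / 1.26 = 2.378.

[0.000, 2.378]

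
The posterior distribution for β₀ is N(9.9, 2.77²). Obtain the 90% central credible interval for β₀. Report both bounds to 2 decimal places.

[5.34, 14.46]

The posterior is symmetric, so the 90% equal-tailed interval is β₀ = 9.9 ± z·2.77 with z = 1.645.
Half-width: 1.645 × 2.77 = 4.56.
9.9 − 4.56 = 5.34; 9.9 + 4.56 = 14.46.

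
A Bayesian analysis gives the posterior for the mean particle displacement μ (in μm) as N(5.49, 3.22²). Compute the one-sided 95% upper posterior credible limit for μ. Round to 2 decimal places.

Need U with P(μ ≤ U) = 0.95: U = 5.49 + z_{0.05}·3.22.
z = 1.645; U = 5.49 + 1.645 × 3.22 = 10.79.

10.79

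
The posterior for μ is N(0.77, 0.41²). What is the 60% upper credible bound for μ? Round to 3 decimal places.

Need U with P(μ ≤ U) = 0.60: U = 0.77 + z_{0.4}·0.41.
z = 0.253; U = 0.77 + 0.253 × 0.41 = 0.874.

0.874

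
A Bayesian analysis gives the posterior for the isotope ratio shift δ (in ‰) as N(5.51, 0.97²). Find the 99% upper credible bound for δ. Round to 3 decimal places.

7.767

Need U with P(δ ≤ U) = 0.99: U = 5.51 + z_{0.01}·0.97.
z = 2.326; U = 5.51 + 2.326 × 0.97 = 7.767.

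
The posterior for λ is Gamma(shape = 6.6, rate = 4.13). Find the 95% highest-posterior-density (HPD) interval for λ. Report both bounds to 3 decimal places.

The posterior is unimodal and skewed, so the HPD interval has equal density at both endpoints and is the shortest 95% interval.
Solving f(0.511) = f(2.835) with F(2.835) − F(0.511) = 0.95 gives [0.511, 2.835].
For comparison, the equal-tailed interval is [0.621, 3.028]; the HPD is narrower and shifted toward the mode.

[0.511, 2.835]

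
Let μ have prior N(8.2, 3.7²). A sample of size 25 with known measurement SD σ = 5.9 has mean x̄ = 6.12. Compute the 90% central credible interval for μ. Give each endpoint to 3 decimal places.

[4.463, 8.161]

Posterior precision = 1/3.7² + 25/5.9² = 0.0730 + 0.7182 = 0.7912, so posterior SD = 1.1242.
Posterior mean = (8.2/3.7² + 25·6.12/5.9²) / 0.7912 = 6.3120.
Interval: 6.3120 ± 1.645 × 1.1242 → [4.463, 8.161].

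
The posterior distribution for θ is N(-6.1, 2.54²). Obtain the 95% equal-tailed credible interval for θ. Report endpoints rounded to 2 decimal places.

[-11.08, -1.12]

The posterior is symmetric, so the 95% equal-tailed interval is θ = -6.1 ± z·2.54 with z = 1.960.
Half-width: 1.960 × 2.54 = 4.98.
-6.1 − 4.98 = -11.08; -6.1 + 4.98 = -1.12.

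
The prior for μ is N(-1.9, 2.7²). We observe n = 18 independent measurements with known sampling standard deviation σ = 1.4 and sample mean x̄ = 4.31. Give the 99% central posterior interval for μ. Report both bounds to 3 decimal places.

[3.375, 5.062]

Posterior precision = 1/2.7² + 18/1.4² = 0.1372 + 9.1837 = 9.3208, so posterior SD = 0.3275.
Posterior mean = (-1.9/2.7² + 18·4.31/1.4²) / 9.3208 = 4.2186.
Interval: 4.2186 ± 2.576 × 0.3275 → [3.375, 5.062].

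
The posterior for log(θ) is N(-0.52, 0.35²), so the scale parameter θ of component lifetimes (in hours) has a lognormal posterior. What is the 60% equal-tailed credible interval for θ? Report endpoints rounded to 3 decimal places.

On the log scale the 60% interval is -0.52 ± 0.842 × 0.35 = [-0.8146, -0.2254].
Exponentiate: [e^-0.8146, e^-0.2254] = [0.443, 0.798].

[0.443, 0.798]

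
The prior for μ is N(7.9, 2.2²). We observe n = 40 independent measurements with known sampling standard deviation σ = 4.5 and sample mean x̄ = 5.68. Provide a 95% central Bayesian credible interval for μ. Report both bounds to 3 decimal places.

Posterior precision = 1/2.2² + 40/4.5² = 0.2066 + 1.9753 = 2.1819, so posterior SD = 0.6770.
Posterior mean = (7.9/2.2² + 40·5.68/4.5²) / 2.1819 = 5.8902.
Interval: 5.8902 ± 1.960 × 0.6770 → [4.563, 7.217].

[4.563, 7.217]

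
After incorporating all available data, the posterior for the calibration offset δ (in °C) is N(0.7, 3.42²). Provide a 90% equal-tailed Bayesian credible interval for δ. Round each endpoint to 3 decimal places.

[-4.925, 6.325]

The posterior is symmetric, so the 90% equal-tailed interval is δ = 0.7 ± z·3.42 with z = 1.645.
Half-width: 1.645 × 3.42 = 5.625.
0.7 − 5.625 = -4.925; 0.7 + 5.625 = 6.325.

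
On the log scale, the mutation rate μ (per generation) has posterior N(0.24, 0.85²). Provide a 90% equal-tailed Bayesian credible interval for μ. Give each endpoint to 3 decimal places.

On the log scale the 90% interval is 0.24 ± 1.645 × 0.85 = [-1.1581, 1.6381].
Exponentiate: [e^-1.1581, e^1.6381] = [0.314, 5.146].

[0.314, 5.146]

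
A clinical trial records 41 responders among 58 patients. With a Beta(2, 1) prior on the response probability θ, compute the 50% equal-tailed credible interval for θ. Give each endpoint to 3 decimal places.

Posterior: Beta(2+41, 1+17) = Beta(43, 18).
Equal-tailed 50% interval: the 0.25 and 0.75 quantiles of Beta(43, 18).
Posterior mean ≈ 0.705, SD ≈ 0.058; a Normal approximation gives roughly [0.666, 0.744].
Exact: F⁻¹(0.25) = 0.667; F⁻¹(0.75) = 0.746.

[0.667, 0.746]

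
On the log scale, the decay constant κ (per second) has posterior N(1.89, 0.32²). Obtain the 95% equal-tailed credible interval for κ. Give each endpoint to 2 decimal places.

[3.54, 12.39]

On the log scale the 95% interval is 1.89 ± 1.960 × 0.32 = [1.2628, 2.5172].
Exponentiate: [e^1.2628, e^2.5172] = [3.54, 12.39].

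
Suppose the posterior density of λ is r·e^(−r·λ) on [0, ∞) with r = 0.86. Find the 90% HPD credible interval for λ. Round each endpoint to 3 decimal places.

The exponential density is strictly decreasing on [0, ∞), so the HPD interval is anchored at 0: [0, q] with P(λ ≤ q) = 0.90.
q = −ln(1 − 0.90) / 0.86 = 2.3026 / 0.86 = 2.677.

[0.000, 2.677]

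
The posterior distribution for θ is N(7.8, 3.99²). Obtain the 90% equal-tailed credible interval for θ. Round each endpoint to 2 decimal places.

The posterior is symmetric, so the 90% equal-tailed interval is θ = 7.8 ± z·3.99 with z = 1.645.
Half-width: 1.645 × 3.99 = 6.56.
7.8 − 6.56 = 1.24; 7.8 + 6.56 = 14.36.

[1.24, 14.36]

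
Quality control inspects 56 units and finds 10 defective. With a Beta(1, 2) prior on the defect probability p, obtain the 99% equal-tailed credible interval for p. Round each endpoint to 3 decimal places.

[0.078, 0.334]

Posterior: Beta(1+10, 2+46) = Beta(11, 48).
Equal-tailed 99% interval: the 0.005 and 0.995 quantiles of Beta(11, 48).
Posterior mean ≈ 0.186, SD ≈ 0.050; a Normal approximation gives roughly [0.057, 0.316].
Exact: F⁻¹(0.005) = 0.078; F⁻¹(0.995) = 0.334.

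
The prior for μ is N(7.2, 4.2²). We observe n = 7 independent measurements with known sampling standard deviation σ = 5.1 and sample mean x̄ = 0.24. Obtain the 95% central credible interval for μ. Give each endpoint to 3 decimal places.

[-1.983, 4.885]

Posterior precision = 1/4.2² + 7/5.1² = 0.0567 + 0.2691 = 0.3258, so posterior SD = 1.7519.
Posterior mean = (7.2/4.2² + 7·0.24/5.1²) / 0.3258 = 1.4510.
Interval: 1.4510 ± 1.960 × 1.7519 → [-1.983, 4.885].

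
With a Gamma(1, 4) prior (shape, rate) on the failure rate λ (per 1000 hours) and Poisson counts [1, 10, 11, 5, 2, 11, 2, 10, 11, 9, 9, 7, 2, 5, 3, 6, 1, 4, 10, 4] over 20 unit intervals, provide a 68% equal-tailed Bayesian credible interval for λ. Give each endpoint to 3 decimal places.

Posterior: Gamma(1+123, 4+20) = Gamma(124, 24) (shape, rate).
Equal-tailed 68% interval: Gamma(124, 24) quantiles at 0.16 and 0.84.
Posterior mean ≈ 5.167, SD ≈ 0.464; a Normal approximation gives roughly [4.705, 5.628].
Exact: lower = 4.706; upper = 5.627.

[4.706, 5.627]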